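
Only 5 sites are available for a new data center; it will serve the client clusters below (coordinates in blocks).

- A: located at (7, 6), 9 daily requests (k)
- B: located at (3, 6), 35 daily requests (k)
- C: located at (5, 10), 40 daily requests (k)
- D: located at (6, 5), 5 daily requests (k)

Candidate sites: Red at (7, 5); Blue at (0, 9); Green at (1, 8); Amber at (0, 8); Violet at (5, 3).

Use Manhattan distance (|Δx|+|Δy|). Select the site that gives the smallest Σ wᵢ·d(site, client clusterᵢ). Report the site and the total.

Total weighted distance at each candidate:
  Red (7, 5): total = 469
  Blue (0, 9): total = 590
  Green (1, 8): total = 492
  Amber (0, 8): total = 581
  Violet (5, 3): total = 515
Minimum is at Red with total 469 blocks.

Red, total 469 blocks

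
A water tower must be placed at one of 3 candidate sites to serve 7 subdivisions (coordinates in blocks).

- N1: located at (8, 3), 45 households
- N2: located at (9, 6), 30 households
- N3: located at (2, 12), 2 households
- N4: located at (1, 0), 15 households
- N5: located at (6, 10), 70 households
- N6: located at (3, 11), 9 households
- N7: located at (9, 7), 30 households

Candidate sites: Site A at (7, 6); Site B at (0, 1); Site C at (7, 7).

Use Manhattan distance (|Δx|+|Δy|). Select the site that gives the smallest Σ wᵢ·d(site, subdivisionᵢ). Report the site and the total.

Total weighted distance at each candidate:
  Site A (7, 6): total = 963
  Site B (0, 1): total = 2543
  Site C (7, 7): total = 942
Minimum is at Site C with total 942 blocks.

Site C, total 942 blocks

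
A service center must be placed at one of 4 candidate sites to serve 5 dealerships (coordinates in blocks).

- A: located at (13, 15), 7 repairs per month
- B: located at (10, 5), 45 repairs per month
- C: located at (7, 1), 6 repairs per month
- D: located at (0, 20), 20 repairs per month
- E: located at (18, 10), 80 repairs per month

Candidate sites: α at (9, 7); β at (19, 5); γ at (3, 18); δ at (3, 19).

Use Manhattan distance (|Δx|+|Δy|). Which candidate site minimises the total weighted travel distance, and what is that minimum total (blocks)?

Total weighted distance at each candidate:
  α (9, 7): total = 1667
  β (19, 5): total = 1773
  γ (3, 18): total = 3057
  δ (3, 19): total = 3175
Minimum is at α with total 1667 blocks.

α, total 1667 blocks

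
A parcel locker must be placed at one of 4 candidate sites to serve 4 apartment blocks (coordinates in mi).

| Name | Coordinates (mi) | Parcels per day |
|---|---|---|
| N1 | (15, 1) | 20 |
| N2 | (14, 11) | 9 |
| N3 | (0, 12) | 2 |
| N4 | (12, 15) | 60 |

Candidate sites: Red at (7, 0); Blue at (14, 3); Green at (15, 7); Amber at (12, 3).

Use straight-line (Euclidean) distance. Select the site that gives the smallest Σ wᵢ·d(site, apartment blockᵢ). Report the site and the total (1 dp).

Green, total 701.4 mi

Total weighted distance at each candidate:
  Red (7, 0): total = 1255.1
  Blue (14, 3): total = 879.9
  Green (15, 7): total = 701.4
  Amber (12, 3): total = 896.3
Minimum is at Green with total 701.4 mi.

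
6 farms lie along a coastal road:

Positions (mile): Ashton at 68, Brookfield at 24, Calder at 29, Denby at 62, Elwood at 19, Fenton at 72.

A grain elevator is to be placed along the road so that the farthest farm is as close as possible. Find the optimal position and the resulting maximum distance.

location 45.5, max distance 26.5

The 1-center on a line is the midpoint of the two extreme points: leftmost at 19, rightmost at 72.
Optimal location = (19 + 72)/2 = 45.5; maximum distance = (72 − 19)/2 = 26.5.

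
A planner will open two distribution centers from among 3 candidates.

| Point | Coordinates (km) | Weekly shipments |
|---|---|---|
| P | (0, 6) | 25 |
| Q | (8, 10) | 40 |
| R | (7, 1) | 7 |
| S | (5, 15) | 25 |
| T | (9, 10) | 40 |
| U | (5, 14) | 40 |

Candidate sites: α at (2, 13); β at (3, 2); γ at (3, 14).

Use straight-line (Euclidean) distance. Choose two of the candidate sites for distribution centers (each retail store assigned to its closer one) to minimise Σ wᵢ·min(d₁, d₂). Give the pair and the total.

{β, γ}, total 834.3

Evaluate every pair (each demand assigned to the nearer of the two):
  {β, γ}: total = 834.3
  {α, β}: total = 943.5
  {α, γ}: total = 953.5
Best pair: {β, γ} with total 834.3.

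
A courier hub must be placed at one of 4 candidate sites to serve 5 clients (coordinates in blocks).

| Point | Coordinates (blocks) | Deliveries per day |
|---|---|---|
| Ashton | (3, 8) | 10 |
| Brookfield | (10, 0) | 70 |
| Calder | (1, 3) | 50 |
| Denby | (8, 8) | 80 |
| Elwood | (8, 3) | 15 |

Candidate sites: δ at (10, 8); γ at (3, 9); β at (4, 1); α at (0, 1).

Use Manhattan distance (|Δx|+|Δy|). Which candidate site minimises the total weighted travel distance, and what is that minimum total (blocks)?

Total weighted distance at each candidate:
  δ (10, 8): total = 1595
  γ (3, 9): total = 2175
  β (4, 1): total = 1790
  α (0, 1): total = 2370
Minimum is at δ with total 1595 blocks.

δ, total 1595 blocks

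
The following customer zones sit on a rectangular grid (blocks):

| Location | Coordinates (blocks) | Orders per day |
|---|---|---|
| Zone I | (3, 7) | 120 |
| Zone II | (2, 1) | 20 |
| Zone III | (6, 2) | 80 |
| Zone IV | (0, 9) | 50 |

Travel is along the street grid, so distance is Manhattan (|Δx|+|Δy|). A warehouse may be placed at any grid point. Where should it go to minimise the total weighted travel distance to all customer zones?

Manhattan distance separates: Σwᵢ(|x−xᵢ|+|y−yᵢ|) = Σwᵢ|x−xᵢ| + Σwᵢ|y−yᵢ|, so x and y are optimised independently as 1-D weighted medians.
Total weight W = 270; half = 135.
x-coordinate, sorted with cumulative weight:
  x=0 (Zone IV, w=50) cum 50
  x=2 (Zone II, w=20) cum 70
  x=3 (Zone I, w=120) cum 190  ← median
  x=6 (Zone III, w=80) cum 270
⇒ x* = 3
y-coordinate, sorted with cumulative weight:
  y=1 (Zone II, w=20) cum 20
  y=2 (Zone III, w=80) cum 100
  y=7 (Zone I, w=120) cum 220  ← median
  y=9 (Zone IV, w=50) cum 270
⇒ y* = 7

(3, 7)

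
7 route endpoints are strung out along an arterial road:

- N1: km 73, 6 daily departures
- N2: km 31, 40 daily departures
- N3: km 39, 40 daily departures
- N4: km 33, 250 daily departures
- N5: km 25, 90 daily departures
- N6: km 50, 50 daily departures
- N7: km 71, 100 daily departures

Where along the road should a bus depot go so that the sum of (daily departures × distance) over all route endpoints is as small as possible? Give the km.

For a sum of weighted absolute distances on a line, the optimum is the weighted median (not the mean). Total weight W = 576; half-weight = 288.
Sort by position and accumulate weight:
  km 25 (N5, w=90) → cum 90
  km 31 (N2, w=40) → cum 130
  km 33 (N4, w=250) → cum 380  ≥ 288 → median here
  km 39 (N3, w=40) → cum 420
  km 50 (N6, w=50) → cum 470
  km 71 (N7, w=100) → cum 570
  km 73 (N1, w=6) → cum 576
Optimal location: km 33.

x = 33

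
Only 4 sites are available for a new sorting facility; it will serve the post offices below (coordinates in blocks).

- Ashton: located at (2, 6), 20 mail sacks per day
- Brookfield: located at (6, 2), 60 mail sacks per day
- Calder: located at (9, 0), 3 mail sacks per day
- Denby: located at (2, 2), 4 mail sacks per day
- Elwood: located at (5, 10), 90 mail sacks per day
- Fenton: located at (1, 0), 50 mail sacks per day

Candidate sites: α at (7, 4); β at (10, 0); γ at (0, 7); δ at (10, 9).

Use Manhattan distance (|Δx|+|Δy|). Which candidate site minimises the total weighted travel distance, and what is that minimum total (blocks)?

α, total 1586 blocks

Total weighted distance at each candidate:
  α (7, 4): total = 1586
  β (10, 0): total = 2483
  γ (0, 7): total = 1916
  δ (10, 9): total = 2410
Minimum is at α with total 1586 blocks.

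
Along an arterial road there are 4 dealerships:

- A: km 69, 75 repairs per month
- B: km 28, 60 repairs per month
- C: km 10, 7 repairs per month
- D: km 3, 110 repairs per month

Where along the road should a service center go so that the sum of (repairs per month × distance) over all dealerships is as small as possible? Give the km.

x = 28

For a sum of weighted absolute distances on a line, the optimum is the weighted median (not the mean). Total weight W = 252; half-weight = 126.
Sort by position and accumulate weight:
  km 3 (D, w=110) → cum 110
  km 10 (C, w=7) → cum 117
  km 28 (B, w=60) → cum 177  ≥ 126 → median here
  km 69 (A, w=75) → cum 252
Optimal location: km 28.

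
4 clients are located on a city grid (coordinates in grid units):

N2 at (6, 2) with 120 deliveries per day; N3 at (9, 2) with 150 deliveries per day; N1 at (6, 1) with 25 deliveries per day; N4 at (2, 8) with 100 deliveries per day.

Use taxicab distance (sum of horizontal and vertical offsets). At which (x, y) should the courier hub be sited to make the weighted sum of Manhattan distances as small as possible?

(6, 2)

Manhattan distance separates: Σwᵢ(|x−xᵢ|+|y−yᵢ|) = Σwᵢ|x−xᵢ| + Σwᵢ|y−yᵢ|, so x and y are optimised independently as 1-D weighted medians.
Total weight W = 395; half = 197.5.
x-coordinate, sorted with cumulative weight:
  x=2 (N4, w=100) cum 100
  x=6 (N2, w=120) cum 220  ← median
  x=6 (N1, w=25) cum 245
  x=9 (N3, w=150) cum 395
⇒ x* = 6
y-coordinate, sorted with cumulative weight:
  y=1 (N1, w=25) cum 25
  y=2 (N2, w=120) cum 145
  y=2 (N3, w=150) cum 295  ← median
  y=8 (N4, w=100) cum 395
⇒ y* = 2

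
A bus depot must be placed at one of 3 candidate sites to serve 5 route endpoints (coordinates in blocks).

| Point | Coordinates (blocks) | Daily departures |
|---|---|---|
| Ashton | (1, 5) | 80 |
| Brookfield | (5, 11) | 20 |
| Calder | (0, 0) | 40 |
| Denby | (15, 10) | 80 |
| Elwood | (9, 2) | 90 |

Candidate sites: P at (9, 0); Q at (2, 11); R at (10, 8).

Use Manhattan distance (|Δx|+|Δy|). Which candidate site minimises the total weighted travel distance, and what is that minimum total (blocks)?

Total weighted distance at each candidate:
  P (9, 0): total = 3160
  Q (2, 11): total = 3700
  R (10, 8): total = 3030
Minimum is at R with total 3030 blocks.

R, total 3030 blocks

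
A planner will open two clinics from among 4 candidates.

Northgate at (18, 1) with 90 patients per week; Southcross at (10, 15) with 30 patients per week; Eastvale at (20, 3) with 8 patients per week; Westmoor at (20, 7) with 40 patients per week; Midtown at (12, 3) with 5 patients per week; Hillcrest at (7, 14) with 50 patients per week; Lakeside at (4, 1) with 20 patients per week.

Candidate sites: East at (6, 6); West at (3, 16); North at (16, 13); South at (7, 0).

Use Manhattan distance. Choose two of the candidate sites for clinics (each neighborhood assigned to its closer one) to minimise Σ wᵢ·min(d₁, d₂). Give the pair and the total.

Evaluate every pair (each demand assigned to the nearer of the two):
  {North, South}: total = 2452
  {East, North}: total = 2647
  {West, South}: total = 2668
  {West, North}: total = 2702
  {East, South}: total = 2768
  {East, West}: total = 2991
Best pair: {North, South} with total 2452.

{North, South}, total 2452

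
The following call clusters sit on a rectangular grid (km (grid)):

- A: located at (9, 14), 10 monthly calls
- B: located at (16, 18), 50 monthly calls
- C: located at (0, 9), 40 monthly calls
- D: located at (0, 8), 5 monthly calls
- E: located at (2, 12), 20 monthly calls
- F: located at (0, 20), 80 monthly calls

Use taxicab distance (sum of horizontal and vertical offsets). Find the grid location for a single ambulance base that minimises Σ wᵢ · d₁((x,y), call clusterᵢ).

Manhattan distance separates: Σwᵢ(|x−xᵢ|+|y−yᵢ|) = Σwᵢ|x−xᵢ| + Σwᵢ|y−yᵢ|, so x and y are optimised independently as 1-D weighted medians.
Total weight W = 205; half = 102.5.
x-coordinate, sorted with cumulative weight:
  x=0 (C, w=40) cum 40
  x=0 (D, w=5) cum 45
  x=0 (F, w=80) cum 125  ← median
  x=2 (E, w=20) cum 145
  x=9 (A, w=10) cum 155
  x=16 (B, w=50) cum 205
⇒ x* = 0
y-coordinate, sorted with cumulative weight:
  y=8 (D, w=5) cum 5
  y=9 (C, w=40) cum 45
  y=12 (E, w=20) cum 65
  y=14 (A, w=10) cum 75
  y=18 (B, w=50) cum 125  ← median
  y=20 (F, w=80) cum 205
⇒ y* = 18

(0, 18)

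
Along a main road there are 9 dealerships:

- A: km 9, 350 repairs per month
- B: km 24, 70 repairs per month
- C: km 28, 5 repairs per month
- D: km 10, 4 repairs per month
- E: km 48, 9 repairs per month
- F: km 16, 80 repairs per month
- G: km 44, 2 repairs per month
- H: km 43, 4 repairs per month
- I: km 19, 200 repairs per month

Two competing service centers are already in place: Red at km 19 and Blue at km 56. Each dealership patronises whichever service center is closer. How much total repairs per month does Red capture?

709

The indifferent point is the midpoint (19+56)/2 = 37.5; dealerships left of it (closer to Red at 19) go to Red, those right go to Blue.
  A at 9 (w=350) → Red
  D at 10 (w=4) → Red
  F at 16 (w=80) → Red
  I at 19 (w=200) → Red
  B at 24 (w=70) → Red
  C at 28 (w=5) → Red
  H at 43 (w=4) → Blue
  G at 44 (w=2) → Blue
  E at 48 (w=9) → Blue
Red captures 709; Blue captures 15.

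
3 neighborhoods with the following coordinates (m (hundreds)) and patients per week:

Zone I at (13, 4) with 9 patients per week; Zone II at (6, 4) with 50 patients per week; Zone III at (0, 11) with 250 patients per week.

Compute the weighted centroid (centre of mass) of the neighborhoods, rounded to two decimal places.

(1.35, 9.66)

The minimiser of Σwᵢ‖p−pᵢ‖² is the weighted centroid p* = (Σwᵢpᵢ)/(Σwᵢ).
Σwᵢ = 309.
Σwᵢxᵢ = 9·13 + 50·6 + 250·0 = 417.
Σwᵢyᵢ = 9·4 + 50·4 + 250·11 = 2986.
x* = 417/309 = 1.35, y* = 2986/309 = 9.66.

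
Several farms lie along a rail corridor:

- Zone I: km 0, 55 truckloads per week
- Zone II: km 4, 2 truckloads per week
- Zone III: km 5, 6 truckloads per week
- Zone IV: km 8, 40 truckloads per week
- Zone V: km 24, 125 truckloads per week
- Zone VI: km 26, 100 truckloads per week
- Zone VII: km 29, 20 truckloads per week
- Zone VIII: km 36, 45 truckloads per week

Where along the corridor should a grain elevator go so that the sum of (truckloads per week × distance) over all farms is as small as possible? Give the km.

x = 24

For a sum of weighted absolute distances on a line, the optimum is the weighted median (not the mean). Total weight W = 393; half-weight = 196.5.
Sort by position and accumulate weight:
  km 0 (Zone I, w=55) → cum 55
  km 4 (Zone II, w=2) → cum 57
  km 5 (Zone III, w=6) → cum 63
  km 8 (Zone IV, w=40) → cum 103
  km 24 (Zone V, w=125) → cum 228  ≥ 196.5 → median here
  km 26 (Zone VI, w=100) → cum 328
  km 29 (Zone VII, w=20) → cum 348
  km 36 (Zone VIII, w=45) → cum 393
Optimal location: km 24.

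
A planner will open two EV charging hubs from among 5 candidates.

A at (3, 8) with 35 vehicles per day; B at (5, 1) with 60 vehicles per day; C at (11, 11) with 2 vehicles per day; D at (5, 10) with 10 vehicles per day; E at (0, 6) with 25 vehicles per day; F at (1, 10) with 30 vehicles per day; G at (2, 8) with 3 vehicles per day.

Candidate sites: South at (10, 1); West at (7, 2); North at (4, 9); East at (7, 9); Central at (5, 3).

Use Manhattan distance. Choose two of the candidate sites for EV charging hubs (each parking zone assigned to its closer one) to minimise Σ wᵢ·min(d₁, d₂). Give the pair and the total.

{North, Central}, total 532

Evaluate every pair (each demand assigned to the nearer of the two):
  {North, Central}: total = 532
  {West, North}: total = 592
  {South, North}: total = 712
  {East, Central}: total = 765
  {West, East}: total = 875
  {North, East}: total = 946
  {South, East}: total = 995
  {South, Central}: total = 1011
  {West, Central}: total = 1015
  {South, West}: total = 1380
Best pair: {North, Central} with total 532.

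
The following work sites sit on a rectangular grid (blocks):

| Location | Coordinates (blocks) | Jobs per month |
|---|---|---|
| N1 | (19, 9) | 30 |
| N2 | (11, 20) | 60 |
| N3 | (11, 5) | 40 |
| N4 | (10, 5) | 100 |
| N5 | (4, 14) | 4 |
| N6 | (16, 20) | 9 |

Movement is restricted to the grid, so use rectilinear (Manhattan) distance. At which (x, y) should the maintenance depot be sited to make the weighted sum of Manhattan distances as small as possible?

(11, 5)

Manhattan distance separates: Σwᵢ(|x−xᵢ|+|y−yᵢ|) = Σwᵢ|x−xᵢ| + Σwᵢ|y−yᵢ|, so x and y are optimised independently as 1-D weighted medians.
Total weight W = 243; half = 121.5.
x-coordinate, sorted with cumulative weight:
  x=4 (N5, w=4) cum 4
  x=10 (N4, w=100) cum 104
  x=11 (N2, w=60) cum 164  ← median
  x=11 (N3, w=40) cum 204
  x=16 (N6, w=9) cum 213
  x=19 (N1, w=30) cum 243
⇒ x* = 11
y-coordinate, sorted with cumulative weight:
  y=5 (N3, w=40) cum 40
  y=5 (N4, w=100) cum 140  ← median
  y=9 (N1, w=30) cum 170
  y=14 (N5, w=4) cum 174
  y=20 (N2, w=60) cum 234
  y=20 (N6, w=9) cum 243
⇒ y* = 5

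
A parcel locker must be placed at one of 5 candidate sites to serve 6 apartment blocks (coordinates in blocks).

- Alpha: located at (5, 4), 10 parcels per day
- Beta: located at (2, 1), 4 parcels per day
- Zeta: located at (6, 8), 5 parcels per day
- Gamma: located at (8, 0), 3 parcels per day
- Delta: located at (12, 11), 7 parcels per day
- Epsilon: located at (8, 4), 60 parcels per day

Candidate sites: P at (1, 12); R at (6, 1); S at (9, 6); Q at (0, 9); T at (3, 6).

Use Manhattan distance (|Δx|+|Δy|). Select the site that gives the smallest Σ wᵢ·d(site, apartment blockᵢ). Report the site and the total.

Total weighted distance at each candidate:
  P (1, 12): total = 1254
  R (6, 1): total = 512
  S (9, 6): total = 390
  Q (0, 9): total = 1104
  T (3, 6): total = 640
Minimum is at S with total 390 blocks.

S, total 390 blocks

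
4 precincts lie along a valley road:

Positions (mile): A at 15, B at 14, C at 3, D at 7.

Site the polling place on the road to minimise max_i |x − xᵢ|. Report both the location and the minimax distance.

location 9, max distance 6

The 1-center on a line is the midpoint of the two extreme points: leftmost at 3, rightmost at 15.
Optimal location = (3 + 15)/2 = 9; maximum distance = (15 − 3)/2 = 6.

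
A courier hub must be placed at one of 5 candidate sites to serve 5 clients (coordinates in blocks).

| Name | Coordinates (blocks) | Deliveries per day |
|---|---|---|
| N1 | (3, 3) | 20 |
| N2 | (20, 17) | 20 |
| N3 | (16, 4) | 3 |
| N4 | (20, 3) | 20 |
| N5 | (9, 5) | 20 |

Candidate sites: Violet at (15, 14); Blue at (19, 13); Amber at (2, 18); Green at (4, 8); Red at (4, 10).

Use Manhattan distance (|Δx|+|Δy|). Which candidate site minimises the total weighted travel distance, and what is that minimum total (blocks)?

Blue, total 1236 blocks

Total weighted distance at each candidate:
  Violet (15, 14): total = 1273
  Blue (19, 13): total = 1236
  Amber (2, 18): total = 1844
  Green (4, 8): total = 1248
  Red (4, 10): total = 1334
Minimum is at Blue with total 1236 blocks.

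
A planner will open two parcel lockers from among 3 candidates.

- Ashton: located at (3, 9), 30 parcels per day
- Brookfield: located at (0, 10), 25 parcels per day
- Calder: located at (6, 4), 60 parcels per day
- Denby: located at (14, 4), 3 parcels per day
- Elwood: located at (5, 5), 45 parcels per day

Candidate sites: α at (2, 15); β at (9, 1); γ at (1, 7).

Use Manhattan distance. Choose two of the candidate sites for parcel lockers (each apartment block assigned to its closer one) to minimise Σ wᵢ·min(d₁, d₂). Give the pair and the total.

{β, γ}, total 874

Evaluate every pair (each demand assigned to the nearer of the two):
  {β, γ}: total = 874
  {α, γ}: total = 1018
  {α, β}: total = 1129
Best pair: {β, γ} with total 874.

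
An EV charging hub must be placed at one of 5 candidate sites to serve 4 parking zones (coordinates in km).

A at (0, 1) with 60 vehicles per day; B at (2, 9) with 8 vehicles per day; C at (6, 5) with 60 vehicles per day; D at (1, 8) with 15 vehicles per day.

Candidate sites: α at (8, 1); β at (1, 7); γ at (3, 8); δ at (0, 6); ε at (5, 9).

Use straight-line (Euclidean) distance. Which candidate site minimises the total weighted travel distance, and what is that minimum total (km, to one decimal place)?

Total weighted distance at each candidate:
  α (8, 1): total = 976.8
  β (1, 7): total = 721.0
  γ (3, 8): total = 752.8
  δ (0, 6): total = 727.4
  ε (5, 9): total = 899.3
Minimum is at β with total 721.0 km.

β, total 721.0 km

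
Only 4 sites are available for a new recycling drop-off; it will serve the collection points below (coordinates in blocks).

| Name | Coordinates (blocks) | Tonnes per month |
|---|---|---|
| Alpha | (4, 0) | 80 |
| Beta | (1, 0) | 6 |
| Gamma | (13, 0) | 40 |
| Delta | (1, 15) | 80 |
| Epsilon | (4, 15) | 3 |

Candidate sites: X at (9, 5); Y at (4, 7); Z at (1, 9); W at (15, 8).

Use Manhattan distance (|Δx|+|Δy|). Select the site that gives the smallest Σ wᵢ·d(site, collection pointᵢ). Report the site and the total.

Y, total 2164 blocks

Total weighted distance at each candidate:
  X (9, 5): total = 2723
  Y (4, 7): total = 2164
  Z (1, 9): total = 2361
  W (15, 8): total = 3786
Minimum is at Y with total 2164 blocks.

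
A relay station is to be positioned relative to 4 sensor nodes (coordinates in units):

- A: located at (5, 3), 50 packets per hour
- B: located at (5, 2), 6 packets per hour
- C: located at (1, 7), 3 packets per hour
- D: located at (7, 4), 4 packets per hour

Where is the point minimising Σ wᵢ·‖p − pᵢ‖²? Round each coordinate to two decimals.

The minimiser of Σwᵢ‖p−pᵢ‖² is the weighted centroid p* = (Σwᵢpᵢ)/(Σwᵢ).
Σwᵢ = 63.
Σwᵢxᵢ = 50·5 + 6·5 + 3·1 + 4·7 = 311.
Σwᵢyᵢ = 50·3 + 6·2 + 3·7 + 4·4 = 199.
x* = 311/63 = 4.94, y* = 199/63 = 3.16.

(4.94, 3.16)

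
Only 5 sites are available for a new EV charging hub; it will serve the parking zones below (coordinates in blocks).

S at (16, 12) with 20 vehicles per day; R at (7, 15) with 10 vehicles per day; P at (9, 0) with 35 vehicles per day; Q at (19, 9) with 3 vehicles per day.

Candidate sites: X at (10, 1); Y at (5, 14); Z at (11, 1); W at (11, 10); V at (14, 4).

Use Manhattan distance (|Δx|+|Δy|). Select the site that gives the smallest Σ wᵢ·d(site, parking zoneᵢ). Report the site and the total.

X, total 631 blocks

Total weighted distance at each candidate:
  X (10, 1): total = 631
  Y (5, 14): total = 977
  Z (11, 1): total = 653
  W (11, 10): total = 677
  V (14, 4): total = 725
Minimum is at X with total 631 blocks.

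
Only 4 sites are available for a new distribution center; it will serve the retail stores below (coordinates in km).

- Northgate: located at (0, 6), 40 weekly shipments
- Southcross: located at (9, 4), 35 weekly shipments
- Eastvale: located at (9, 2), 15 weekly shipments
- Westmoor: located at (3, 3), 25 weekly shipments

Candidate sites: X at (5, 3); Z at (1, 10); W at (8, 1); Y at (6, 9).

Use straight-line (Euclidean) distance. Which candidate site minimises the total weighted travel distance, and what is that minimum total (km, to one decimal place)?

Total weighted distance at each candidate:
  X (5, 3): total = 489.4
  Z (1, 10): total = 866.6
  W (8, 1): total = 643.9
  Y (6, 9): total = 754.4
Minimum is at X with total 489.4 km.

X, total 489.4 km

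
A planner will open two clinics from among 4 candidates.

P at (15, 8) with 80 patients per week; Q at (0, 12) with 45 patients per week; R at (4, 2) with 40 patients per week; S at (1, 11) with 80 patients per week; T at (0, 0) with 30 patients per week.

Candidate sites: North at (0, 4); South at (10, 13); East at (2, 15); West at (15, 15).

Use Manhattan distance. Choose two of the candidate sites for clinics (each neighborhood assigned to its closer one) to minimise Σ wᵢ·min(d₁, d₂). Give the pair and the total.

Evaluate every pair (each demand assigned to the nearer of the two):
  {North, West}: total = 1920
  {North, South}: total = 2160
  {East, West}: total = 2295
  {North, East}: total = 2505
  {South, East}: total = 2535
  {South, West}: total = 3305
Best pair: {North, West} with total 1920.

{North, West}, total 1920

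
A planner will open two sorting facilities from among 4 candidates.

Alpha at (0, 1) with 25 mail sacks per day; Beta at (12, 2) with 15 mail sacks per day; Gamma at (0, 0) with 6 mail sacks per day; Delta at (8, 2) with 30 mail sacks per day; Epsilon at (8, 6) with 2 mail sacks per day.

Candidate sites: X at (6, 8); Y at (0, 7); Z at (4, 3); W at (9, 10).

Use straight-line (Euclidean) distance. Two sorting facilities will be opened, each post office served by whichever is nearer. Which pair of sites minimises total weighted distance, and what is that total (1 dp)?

Evaluate every pair (each demand assigned to the nearer of the two):
  {X, Z}: total = 392.1
  {Z, W}: total = 394.7
  {Y, Z}: total = 396.4
  {X, Y}: total = 514.7
  {Y, W}: total = 570.3
  {X, W}: total = 613.2
Best pair: {X, Z} with total 392.1.

{X, Z}, total 392.1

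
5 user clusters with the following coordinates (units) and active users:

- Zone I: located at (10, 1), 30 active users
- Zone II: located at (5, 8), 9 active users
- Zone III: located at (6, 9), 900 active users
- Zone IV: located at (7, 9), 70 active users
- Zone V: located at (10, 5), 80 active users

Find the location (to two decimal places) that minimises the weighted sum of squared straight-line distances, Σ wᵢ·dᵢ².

The minimiser of Σwᵢ‖p−pᵢ‖² is the weighted centroid p* = (Σwᵢpᵢ)/(Σwᵢ).
Σwᵢ = 1089.
Σwᵢxᵢ = 30·10 + 9·5 + 900·6 + 70·7 + 80·10 = 7035.
Σwᵢyᵢ = 30·1 + 9·8 + 900·9 + 70·9 + 80·5 = 9232.
x* = 7035/1089 = 6.46, y* = 9232/1089 = 8.48.

(6.46, 8.48)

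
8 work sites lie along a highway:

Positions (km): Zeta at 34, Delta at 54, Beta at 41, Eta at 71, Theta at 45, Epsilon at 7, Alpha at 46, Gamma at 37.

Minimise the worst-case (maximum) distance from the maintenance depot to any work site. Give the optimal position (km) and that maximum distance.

location 39, max distance 32

The 1-center on a line is the midpoint of the two extreme points: leftmost at 7, rightmost at 71.
Optimal location = (7 + 71)/2 = 39; maximum distance = (71 − 7)/2 = 32.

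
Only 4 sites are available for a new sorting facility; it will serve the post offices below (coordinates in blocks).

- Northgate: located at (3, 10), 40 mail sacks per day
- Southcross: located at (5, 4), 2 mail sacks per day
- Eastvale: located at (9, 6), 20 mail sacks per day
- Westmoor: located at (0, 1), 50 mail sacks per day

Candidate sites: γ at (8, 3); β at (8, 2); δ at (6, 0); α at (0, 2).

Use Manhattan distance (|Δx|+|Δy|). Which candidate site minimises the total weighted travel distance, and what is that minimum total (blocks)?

Total weighted distance at each candidate:
  γ (8, 3): total = 1068
  β (8, 2): total = 1080
  δ (6, 0): total = 1060
  α (0, 2): total = 764
Minimum is at α with total 764 blocks.

α, total 764 blocks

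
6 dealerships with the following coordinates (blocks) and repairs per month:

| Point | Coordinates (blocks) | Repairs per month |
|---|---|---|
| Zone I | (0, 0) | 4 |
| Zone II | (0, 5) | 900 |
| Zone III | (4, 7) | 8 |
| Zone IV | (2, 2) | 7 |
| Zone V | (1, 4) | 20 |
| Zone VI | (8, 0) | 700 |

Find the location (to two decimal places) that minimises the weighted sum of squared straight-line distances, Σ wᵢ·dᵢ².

The minimiser of Σwᵢ‖p−pᵢ‖² is the weighted centroid p* = (Σwᵢpᵢ)/(Σwᵢ).
Σwᵢ = 1639.
Σwᵢxᵢ = 4·0 + 900·0 + 8·4 + 7·2 + 20·1 + 700·8 = 5666.
Σwᵢyᵢ = 4·0 + 900·5 + 8·7 + 7·2 + 20·4 + 700·0 = 4650.
x* = 5666/1639 = 3.46, y* = 4650/1639 = 2.84.

(3.46, 2.84)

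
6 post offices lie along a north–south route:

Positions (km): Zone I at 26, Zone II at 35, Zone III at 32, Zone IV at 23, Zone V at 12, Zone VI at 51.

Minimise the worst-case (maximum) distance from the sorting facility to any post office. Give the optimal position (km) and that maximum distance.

location 31.5, max distance 19.5

The 1-center on a line is the midpoint of the two extreme points: leftmost at 12, rightmost at 51.
Optimal location = (12 + 51)/2 = 31.5; maximum distance = (51 − 12)/2 = 19.5.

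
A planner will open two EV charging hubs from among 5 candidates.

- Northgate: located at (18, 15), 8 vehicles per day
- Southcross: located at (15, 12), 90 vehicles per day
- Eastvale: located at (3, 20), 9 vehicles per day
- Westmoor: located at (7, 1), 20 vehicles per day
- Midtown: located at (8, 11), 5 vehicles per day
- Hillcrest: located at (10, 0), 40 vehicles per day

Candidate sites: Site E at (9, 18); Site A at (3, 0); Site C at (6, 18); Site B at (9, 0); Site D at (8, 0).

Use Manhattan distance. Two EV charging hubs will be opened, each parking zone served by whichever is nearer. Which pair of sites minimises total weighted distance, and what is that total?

{Site E, Site B}, total 1388

Evaluate every pair (each demand assigned to the nearer of the two):
  {Site E, Site B}: total = 1388
  {Site E, Site D}: total = 1408
  {Site C, Site B}: total = 1660
  {Site E, Site A}: total = 1668
  {Site C, Site D}: total = 1680
  {Site A, Site C}: total = 1940
  {Site A, Site B}: total = 2152
  {Site B, Site D}: total = 2172
  {Site A, Site D}: total = 2265
  {Site E, Site C}: total = 2381
Best pair: {Site E, Site B} with total 1388.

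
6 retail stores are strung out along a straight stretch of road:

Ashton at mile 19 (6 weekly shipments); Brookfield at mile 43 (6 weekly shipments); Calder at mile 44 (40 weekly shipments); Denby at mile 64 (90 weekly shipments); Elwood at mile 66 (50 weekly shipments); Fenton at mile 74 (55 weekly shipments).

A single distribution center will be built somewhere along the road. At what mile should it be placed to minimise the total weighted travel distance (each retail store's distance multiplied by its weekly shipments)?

x = 64

For a sum of weighted absolute distances on a line, the optimum is the weighted median (not the mean). Total weight W = 247; half-weight = 123.5.
Sort by position and accumulate weight:
  mile 19 (Ashton, w=6) → cum 6
  mile 43 (Brookfield, w=6) → cum 12
  mile 44 (Calder, w=40) → cum 52
  mile 64 (Denby, w=90) → cum 142  ≥ 123.5 → median here
  mile 66 (Elwood, w=50) → cum 192
  mile 74 (Fenton, w=55) → cum 247
Optimal location: mile 64.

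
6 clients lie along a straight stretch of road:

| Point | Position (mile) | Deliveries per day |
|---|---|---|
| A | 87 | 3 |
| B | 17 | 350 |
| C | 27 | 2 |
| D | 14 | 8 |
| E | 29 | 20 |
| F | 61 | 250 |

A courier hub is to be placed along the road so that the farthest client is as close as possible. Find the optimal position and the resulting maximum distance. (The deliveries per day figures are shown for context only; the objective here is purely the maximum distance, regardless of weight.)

location 50.5, max distance 36.5

The 1-center on a line is the midpoint of the two extreme points: leftmost at 14, rightmost at 87.
Optimal location = (14 + 87)/2 = 50.5; maximum distance = (87 − 14)/2 = 36.5.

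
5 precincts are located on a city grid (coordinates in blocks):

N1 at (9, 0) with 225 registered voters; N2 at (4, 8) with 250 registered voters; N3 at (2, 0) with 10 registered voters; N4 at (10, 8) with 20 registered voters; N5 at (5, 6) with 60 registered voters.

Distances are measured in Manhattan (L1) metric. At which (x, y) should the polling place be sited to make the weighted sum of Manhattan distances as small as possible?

(5, 6)

Manhattan distance separates: Σwᵢ(|x−xᵢ|+|y−yᵢ|) = Σwᵢ|x−xᵢ| + Σwᵢ|y−yᵢ|, so x and y are optimised independently as 1-D weighted medians.
Total weight W = 565; half = 282.5.
x-coordinate, sorted with cumulative weight:
  x=2 (N3, w=10) cum 10
  x=4 (N2, w=250) cum 260
  x=5 (N5, w=60) cum 320  ← median
  x=9 (N1, w=225) cum 545
  x=10 (N4, w=20) cum 565
⇒ x* = 5
y-coordinate, sorted with cumulative weight:
  y=0 (N1, w=225) cum 225
  y=0 (N3, w=10) cum 235
  y=6 (N5, w=60) cum 295  ← median
  y=8 (N2, w=250) cum 545
  y=8 (N4, w=20) cum 565
⇒ y* = 6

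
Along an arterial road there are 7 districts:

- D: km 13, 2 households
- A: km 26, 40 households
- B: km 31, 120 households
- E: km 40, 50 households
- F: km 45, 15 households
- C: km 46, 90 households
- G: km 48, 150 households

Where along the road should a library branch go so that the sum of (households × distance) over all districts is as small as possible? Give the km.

x = 46

For a sum of weighted absolute distances on a line, the optimum is the weighted median (not the mean). Total weight W = 467; half-weight = 233.5.
Sort by position and accumulate weight:
  km 13 (D, w=2) → cum 2
  km 26 (A, w=40) → cum 42
  km 31 (B, w=120) → cum 162
  km 40 (E, w=50) → cum 212
  km 45 (F, w=15) → cum 227
  km 46 (C, w=90) → cum 317  ≥ 233.5 → median here
  km 48 (G, w=150) → cum 467
Optimal location: km 46.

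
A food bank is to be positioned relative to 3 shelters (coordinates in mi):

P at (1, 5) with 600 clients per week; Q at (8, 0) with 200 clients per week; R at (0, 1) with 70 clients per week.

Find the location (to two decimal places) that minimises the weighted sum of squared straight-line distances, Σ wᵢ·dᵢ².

(2.53, 3.53)

The minimiser of Σwᵢ‖p−pᵢ‖² is the weighted centroid p* = (Σwᵢpᵢ)/(Σwᵢ).
Σwᵢ = 870.
Σwᵢxᵢ = 600·1 + 200·8 + 70·0 = 2200.
Σwᵢyᵢ = 600·5 + 200·0 + 70·1 = 3070.
x* = 2200/870 = 2.53, y* = 3070/870 = 3.53.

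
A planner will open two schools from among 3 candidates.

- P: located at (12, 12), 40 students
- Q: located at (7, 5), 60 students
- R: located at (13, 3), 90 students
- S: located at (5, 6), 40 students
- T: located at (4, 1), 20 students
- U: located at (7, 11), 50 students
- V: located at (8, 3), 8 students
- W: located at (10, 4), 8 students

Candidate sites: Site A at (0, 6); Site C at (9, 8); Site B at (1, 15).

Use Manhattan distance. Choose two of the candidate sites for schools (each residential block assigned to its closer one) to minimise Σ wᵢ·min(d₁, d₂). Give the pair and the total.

Evaluate every pair (each demand assigned to the nearer of the two):
  {Site A, Site C}: total = 2108
  {Site C, Site B}: total = 2208
  {Site A, Site B}: total = 3544
Best pair: {Site A, Site C} with total 2108.

{Site A, Site C}, total 2108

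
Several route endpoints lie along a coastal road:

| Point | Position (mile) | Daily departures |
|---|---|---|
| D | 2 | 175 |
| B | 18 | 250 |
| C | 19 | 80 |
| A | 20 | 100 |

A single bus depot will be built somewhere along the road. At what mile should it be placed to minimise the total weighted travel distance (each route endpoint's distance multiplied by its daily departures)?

x = 18

For a sum of weighted absolute distances on a line, the optimum is the weighted median (not the mean). Total weight W = 605; half-weight = 302.5.
Sort by position and accumulate weight:
  mile 2 (D, w=175) → cum 175
  mile 18 (B, w=250) → cum 425  ≥ 302.5 → median here
  mile 19 (C, w=80) → cum 505
  mile 20 (A, w=100) → cum 605
Optimal location: mile 18.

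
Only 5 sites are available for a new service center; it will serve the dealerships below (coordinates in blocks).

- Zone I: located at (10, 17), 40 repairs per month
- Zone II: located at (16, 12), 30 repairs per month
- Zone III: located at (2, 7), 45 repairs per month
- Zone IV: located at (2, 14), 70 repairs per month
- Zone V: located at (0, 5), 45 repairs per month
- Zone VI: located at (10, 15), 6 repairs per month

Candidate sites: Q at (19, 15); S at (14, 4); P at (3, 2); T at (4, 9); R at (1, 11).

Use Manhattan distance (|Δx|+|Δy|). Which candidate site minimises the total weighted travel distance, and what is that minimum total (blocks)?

Total weighted distance at each candidate:
  Q (19, 15): total = 4364
  S (14, 4): total = 3960
  P (3, 2): total = 3140
  T (4, 9): total = 2112
  R (1, 11): total = 1978
Minimum is at R with total 1978 blocks.

R, total 1978 blocks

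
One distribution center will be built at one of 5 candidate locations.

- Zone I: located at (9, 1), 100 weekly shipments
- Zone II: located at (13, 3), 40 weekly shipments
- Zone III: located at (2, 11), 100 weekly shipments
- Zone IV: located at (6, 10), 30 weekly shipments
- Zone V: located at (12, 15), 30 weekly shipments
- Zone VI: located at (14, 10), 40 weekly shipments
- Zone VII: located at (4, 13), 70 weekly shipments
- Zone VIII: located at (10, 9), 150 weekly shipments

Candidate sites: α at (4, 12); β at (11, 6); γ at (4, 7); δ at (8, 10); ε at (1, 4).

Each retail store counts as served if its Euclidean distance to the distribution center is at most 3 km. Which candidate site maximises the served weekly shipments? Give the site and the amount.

Coverage radius r = 3 km; a point is covered iff (Δx)²+(Δy)² ≤ 3² = 9.
  α (4, 12): covers {Zone III, Zone IV, Zone VII} → 200
  β (11, 6): covers {none} → 0
  γ (4, 7): covers {none} → 0
  δ (8, 10): covers {Zone IV, Zone VIII} → 180
  ε (1, 4): covers {none} → 0
Maximum coverage at α: 200 weekly shipments.

α, covering 200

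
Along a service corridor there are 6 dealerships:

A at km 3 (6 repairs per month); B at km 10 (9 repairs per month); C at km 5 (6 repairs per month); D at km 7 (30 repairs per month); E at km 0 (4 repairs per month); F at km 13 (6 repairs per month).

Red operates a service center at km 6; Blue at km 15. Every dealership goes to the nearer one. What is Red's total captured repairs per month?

The indifferent point is the midpoint (6+15)/2 = 10.5; dealerships left of it (closer to Red at 6) go to Red, those right go to Blue.
  E at 0 (w=4) → Red
  A at 3 (w=6) → Red
  C at 5 (w=6) → Red
  D at 7 (w=30) → Red
  B at 10 (w=9) → Red
  F at 13 (w=6) → Blue
Red captures 55; Blue captures 6.

55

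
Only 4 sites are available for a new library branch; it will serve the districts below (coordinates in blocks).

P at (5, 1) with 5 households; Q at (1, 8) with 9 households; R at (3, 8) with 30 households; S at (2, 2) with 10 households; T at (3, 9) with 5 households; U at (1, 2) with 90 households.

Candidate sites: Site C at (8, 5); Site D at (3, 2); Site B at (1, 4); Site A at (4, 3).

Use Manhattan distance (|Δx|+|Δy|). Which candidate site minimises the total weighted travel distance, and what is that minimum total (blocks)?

Total weighted distance at each candidate:
  Site C (8, 5): total = 1400
  Site D (3, 2): total = 492
  Site B (1, 4): total = 496
  Site A (4, 3): total = 692
Minimum is at Site D with total 492 blocks.

Site D, total 492 blocks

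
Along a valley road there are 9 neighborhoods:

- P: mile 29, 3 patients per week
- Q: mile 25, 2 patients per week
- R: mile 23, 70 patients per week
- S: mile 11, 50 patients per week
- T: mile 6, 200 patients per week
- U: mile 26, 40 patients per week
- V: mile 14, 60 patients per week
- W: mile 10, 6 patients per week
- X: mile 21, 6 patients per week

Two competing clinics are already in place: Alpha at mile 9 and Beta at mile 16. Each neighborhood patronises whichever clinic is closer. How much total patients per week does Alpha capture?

The indifferent point is the midpoint (9+16)/2 = 12.5; neighborhoods left of it (closer to Alpha at 9) go to Alpha, those right go to Beta.
  T at 6 (w=200) → Alpha
  W at 10 (w=6) → Alpha
  S at 11 (w=50) → Alpha
  V at 14 (w=60) → Beta
  X at 21 (w=6) → Beta
  R at 23 (w=70) → Beta
  Q at 25 (w=2) → Beta
  U at 26 (w=40) → Beta
  P at 29 (w=3) → Beta
Alpha captures 256; Beta captures 181.

256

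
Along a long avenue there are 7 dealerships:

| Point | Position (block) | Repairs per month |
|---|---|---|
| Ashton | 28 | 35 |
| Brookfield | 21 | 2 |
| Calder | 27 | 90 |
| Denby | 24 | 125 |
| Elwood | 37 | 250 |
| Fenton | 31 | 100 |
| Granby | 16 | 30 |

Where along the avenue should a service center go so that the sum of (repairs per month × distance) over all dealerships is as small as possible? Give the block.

x = 31

For a sum of weighted absolute distances on a line, the optimum is the weighted median (not the mean). Total weight W = 632; half-weight = 316.
Sort by position and accumulate weight:
  block 16 (Granby, w=30) → cum 30
  block 21 (Brookfield, w=2) → cum 32
  block 24 (Denby, w=125) → cum 157
  block 27 (Calder, w=90) → cum 247
  block 28 (Ashton, w=35) → cum 282
  block 31 (Fenton, w=100) → cum 382  ≥ 316 → median here
  block 37 (Elwood, w=250) → cum 632
Optimal location: block 31.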